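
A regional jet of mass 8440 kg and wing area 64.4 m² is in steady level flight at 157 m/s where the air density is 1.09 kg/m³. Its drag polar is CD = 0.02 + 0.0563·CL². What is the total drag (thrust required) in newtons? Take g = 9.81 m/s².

Level flight ⇒ L = W = m·g = 8440 × 9.81 = 82796 N.
q = ½ρv² = ½ × 1.09 × 157² = 13430 Pa.
Required CL = L/(qS) = 82796/(13430·64.4) = 0.0957.
CD = 0.02 + 0.0563 × 0.0957² = 0.02052.
D = q·S·CD = 13430 × 64.4 × 0.02052 = 17750 N

D = 17700 N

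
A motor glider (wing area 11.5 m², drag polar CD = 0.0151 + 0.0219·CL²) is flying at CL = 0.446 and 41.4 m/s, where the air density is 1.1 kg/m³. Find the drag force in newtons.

CD = 0.0151 + 0.0219 × 0.446² = 0.01946
D = ½ρv²S·CD = ½ × 1.1 × 41.4² × 11.5 × 0.01946 = 211 N

D = 211 N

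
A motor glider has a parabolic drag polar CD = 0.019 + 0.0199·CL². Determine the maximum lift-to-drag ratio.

(L/D)max = 25.7

For CD = CD0 + K·CL², (L/D)max occurs at CL* = √(CD0/K) and equals 1/(2√(K·CD0)).
(L/D)max = 1/(2√(0.0199 × 0.019)) = 1/(2 × 0.01944) = 25.7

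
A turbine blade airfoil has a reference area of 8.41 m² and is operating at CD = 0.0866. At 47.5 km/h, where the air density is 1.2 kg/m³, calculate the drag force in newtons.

Convert speed: v = 47.5 km/h ÷ 3.6 = 13.19 m/s.
Dynamic pressure q = ½ρv² = ½ × 1.2 × 13.19² = 104.5 Pa.
D = q·S·CD = 104.5 × 8.41 × 0.0866 = 76.1 N

D = 76.1 N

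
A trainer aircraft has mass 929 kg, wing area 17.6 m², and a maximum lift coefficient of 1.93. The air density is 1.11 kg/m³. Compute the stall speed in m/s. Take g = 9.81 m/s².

V_stall = 22 m/s

Stall occurs when L = W at CL,max. W = mg = 929 × 9.81 = 9113 N.
V_stall = √(2W/(ρ·S·CL,max)) = √(2 × 9113 / (1.11 × 17.6 × 1.93))
V_stall = √483.4 = 22 m/s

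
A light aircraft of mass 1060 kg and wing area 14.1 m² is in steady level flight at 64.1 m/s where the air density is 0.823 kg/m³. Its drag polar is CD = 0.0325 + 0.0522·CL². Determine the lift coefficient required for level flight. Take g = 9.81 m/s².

CL = 0.436

Level flight ⇒ L = W = m·g = 1060 × 9.81 = 10399 N.
q = ½ρv² = ½ × 0.823 × 64.1² = 1691 Pa.
CL = 2W/(ρv²S) = 2×10399/(0.823×64.1²×14.1) = 0.4362.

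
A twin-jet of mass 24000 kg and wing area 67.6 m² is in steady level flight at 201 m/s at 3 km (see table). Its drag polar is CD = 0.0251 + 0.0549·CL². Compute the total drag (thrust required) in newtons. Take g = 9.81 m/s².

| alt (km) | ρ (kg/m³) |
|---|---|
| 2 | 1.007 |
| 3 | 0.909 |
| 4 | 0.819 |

D = 33600 N

At 3 km, from the table: ρ = 0.909 kg/m³.
Level flight ⇒ L = W = m·g = 24000 × 9.81 = 2.3544×10^5 N.
q = ½ρv² = ½ × 0.909 × 201² = 18360 Pa.
Required CL = L/(qS) = 2.3544×10^5/(18360·67.6) = 0.1897.
CD = 0.0251 + 0.0549 × 0.1897² = 0.02708.
D = q·S·CD = 18360 × 67.6 × 0.02708 = 33610 N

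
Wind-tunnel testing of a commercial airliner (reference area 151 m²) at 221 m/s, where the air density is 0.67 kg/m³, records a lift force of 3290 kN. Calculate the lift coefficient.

From L = ½ρv²S·CL, rearranging gives CL = 2L/(ρv²S).
CL = 2 × 3.29×10^6 / (0.67 × 221² × 151) = 1.33

CL = 1.33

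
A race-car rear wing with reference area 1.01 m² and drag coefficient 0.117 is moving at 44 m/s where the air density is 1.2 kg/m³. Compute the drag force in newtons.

D = 137 N

D = ½ρv²S·CD = ½ × 1.2 × 44² × 1.01 × 0.117 = 137 N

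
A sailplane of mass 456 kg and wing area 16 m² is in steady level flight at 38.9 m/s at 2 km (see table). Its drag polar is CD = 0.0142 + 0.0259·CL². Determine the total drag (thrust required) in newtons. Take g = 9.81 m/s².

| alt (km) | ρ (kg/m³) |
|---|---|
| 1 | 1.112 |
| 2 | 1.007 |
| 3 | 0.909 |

D = 216 N

At 2 km, from the table: ρ = 1.007 kg/m³.
Weight W = mg = 456 × 9.81 = 4473.4 N; in level flight L = W.
q = ½ρv² = ½ × 1.007 × 38.9² = 761.9 Pa.
CL = 2W/(ρv²S) = 2×4473.4/(1.007×38.9²×16) = 0.367.
CD = 0.0142 + 0.0259 × 0.367² = 0.01769.
D = q·S·CD = 761.9 × 16 × 0.01769 = 215.6 N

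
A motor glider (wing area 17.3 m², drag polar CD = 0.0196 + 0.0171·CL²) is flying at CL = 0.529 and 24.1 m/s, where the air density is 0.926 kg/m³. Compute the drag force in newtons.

D = 113 N

CD = 0.0196 + 0.0171 × 0.529² = 0.02439
D = ½ρv²S·CD = ½ × 0.926 × 24.1² × 17.3 × 0.02439 = 113 N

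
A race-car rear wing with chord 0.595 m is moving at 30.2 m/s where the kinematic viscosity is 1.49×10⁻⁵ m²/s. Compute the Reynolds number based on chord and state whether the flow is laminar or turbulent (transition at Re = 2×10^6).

Re = 1.21×10^6 (laminar)

Re = v·c/ν = 30.2 × 0.595 / (1.49×10⁻⁵) = 1.21×10^6
Since 1.21×10^6 < 2×10^6, the flow is laminar.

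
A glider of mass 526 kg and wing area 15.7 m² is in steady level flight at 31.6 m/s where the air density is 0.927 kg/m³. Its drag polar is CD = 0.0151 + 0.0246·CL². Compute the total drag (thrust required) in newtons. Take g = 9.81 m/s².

Weight W = mg = 526 × 9.81 = 5160.1 N; in level flight L = W.
q = ½ρv² = ½ × 0.927 × 31.6² = 462.8 Pa.
Required CL = L/(qS) = 5160.1/(462.8·15.7) = 0.7101.
CD = 0.0151 + 0.0246 × 0.7101² = 0.02751.
D = q·S·CD = 462.8 × 15.7 × 0.02751 = 199.9 N

D = 200 N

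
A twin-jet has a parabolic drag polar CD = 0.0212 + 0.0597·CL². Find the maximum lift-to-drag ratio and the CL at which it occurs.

(L/D)max = 14.1, at CL = 0.596

For CD = CD0 + K·CL², (L/D)max occurs at CL* = √(CD0/K) and equals 1/(2√(K·CD0)).
(L/D)max = 1/(2√(0.0597 × 0.0212)) = 1/(2 × 0.03558) = 14.1
CL* = √(0.0212/0.0597) = 0.596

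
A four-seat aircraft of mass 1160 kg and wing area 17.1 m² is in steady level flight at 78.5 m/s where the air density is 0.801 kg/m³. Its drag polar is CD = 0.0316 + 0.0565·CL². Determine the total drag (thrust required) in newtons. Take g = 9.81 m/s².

Level flight ⇒ L = W = m·g = 1160 × 9.81 = 11380 N.
Dynamic pressure q = 0.5 × 0.801 × 78.5² = 2468 Pa.
CL = W/(q·S) = 11380 / (2468 × 17.1) = 0.2696.
CD = 0.0316 + 0.0565 × 0.2696² = 0.03571.
D = q·S·CD = 2468 × 17.1 × 0.03571 = 1507 N

D = 1510 N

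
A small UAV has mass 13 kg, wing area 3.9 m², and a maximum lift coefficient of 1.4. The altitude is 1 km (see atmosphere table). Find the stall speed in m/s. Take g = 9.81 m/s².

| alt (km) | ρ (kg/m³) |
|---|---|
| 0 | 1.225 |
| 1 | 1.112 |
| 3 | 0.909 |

V_stall = 6.48 m/s

At 1 km, from the table: ρ = 1.112 kg/m³.
At stall, lift equals weight: L = W = m·g = 13 × 9.81 = 127.5 N.
From L = ½ρV²S·CL,max = W: V_stall = √(2W/(ρSCL,max)) = √(2·127.5/(1.112·3.9·1.4))
V_stall = √42.01 = 6.48 m/s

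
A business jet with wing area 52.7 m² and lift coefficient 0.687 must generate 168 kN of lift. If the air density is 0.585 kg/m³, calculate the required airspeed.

L = ½ρv²S·CL ⇒ v = √(2L/(ρ·S·CL))
v = √(2 × 1.68×10^5 / (0.585 × 52.7 × 0.687)) = √15860 = 126 m/s

v = 126 m/s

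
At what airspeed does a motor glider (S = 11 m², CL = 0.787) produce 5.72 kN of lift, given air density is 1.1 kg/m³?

L = ½ρv²S·CL ⇒ v = √(2L/(ρ·S·CL))
v = √(2 × 5720 / (1.1 × 11 × 0.787)) = √1201 = 34.7 m/s

v = 34.7 m/s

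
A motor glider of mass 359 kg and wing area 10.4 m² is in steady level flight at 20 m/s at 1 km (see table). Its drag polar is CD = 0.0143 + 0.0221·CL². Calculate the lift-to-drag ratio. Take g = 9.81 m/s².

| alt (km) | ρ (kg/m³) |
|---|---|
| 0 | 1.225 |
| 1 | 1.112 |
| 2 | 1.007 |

At 1 km, from the table: ρ = 1.112 kg/m³.
Level flight ⇒ L = W = m·g = 359 × 9.81 = 3521.8 N.
Dynamic pressure q = 0.5 × 1.112 × 20² = 222.4 Pa.
CL = W/(q·S) = 3521.8 / (222.4 × 10.4) = 1.523.
CD = 0.0143 + 0.0221 × 1.523² = 0.06554.
L/D = CL/CD = 1.523 / 0.06554 = 23.2

L/D = 23.2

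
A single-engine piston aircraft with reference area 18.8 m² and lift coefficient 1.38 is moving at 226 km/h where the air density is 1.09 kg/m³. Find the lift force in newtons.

L = 55700 N

Convert speed: v = 226 km/h ÷ 3.6 = 62.78 m/s.
Dynamic pressure q = ½ρv² = ½ × 1.09 × 62.78² = 2148 Pa.
L = q·S·CL = 2148 × 18.8 × 1.38 = 55700 N ≈ 55.7 kN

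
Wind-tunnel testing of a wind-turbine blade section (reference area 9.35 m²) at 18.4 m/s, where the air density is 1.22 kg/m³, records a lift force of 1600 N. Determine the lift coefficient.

From L = ½ρv²S·CL, rearranging gives CL = 2L/(ρv²S).
CL = 2 × 1600 / (1.22 × 18.4² × 9.35) = 0.829

CL = 0.829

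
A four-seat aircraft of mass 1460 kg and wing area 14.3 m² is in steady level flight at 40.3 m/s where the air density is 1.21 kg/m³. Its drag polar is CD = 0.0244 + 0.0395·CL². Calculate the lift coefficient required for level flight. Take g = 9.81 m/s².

In steady level flight, lift balances weight: W = mg = 1460 × 9.81 = 14323 N.
q = ½ρv² = ½ × 1.21 × 40.3² = 982.6 Pa.
CL = W/(q·S) = 14323 / (982.6 × 14.3) = 1.019.

CL = 1.02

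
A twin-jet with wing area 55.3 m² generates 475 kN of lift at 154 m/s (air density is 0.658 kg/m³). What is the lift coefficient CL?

CL = 1.1

From L = ½ρv²S·CL, rearranging gives CL = 2L/(ρv²S).
CL = 2 × 4.75×10^5 / (0.658 × 154² × 55.3) = 1.1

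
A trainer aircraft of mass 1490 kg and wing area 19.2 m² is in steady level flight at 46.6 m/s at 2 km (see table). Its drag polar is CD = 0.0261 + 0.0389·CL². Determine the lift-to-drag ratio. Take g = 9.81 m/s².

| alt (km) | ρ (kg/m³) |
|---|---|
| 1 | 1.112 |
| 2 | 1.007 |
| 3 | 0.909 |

L/D = 15.5

At 2 km, from the table: ρ = 1.007 kg/m³.
In steady level flight, lift balances weight: W = mg = 1490 × 9.81 = 14617 N.
q = ½ρv² = ½ × 1.007 × 46.6² = 1093 Pa.
CL = W/(q·S) = 14617 / (1093 × 19.2) = 0.6963.
CD = 0.0261 + 0.0389 × 0.6963² = 0.04496.
L/D = CL/CD = 0.6963 / 0.04496 = 15.5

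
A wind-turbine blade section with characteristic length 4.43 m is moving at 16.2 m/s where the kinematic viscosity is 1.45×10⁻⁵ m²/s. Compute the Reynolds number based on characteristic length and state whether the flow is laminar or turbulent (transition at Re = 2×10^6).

Re = 4.95×10^6 (turbulent)

Re = v·c/ν = 16.2 × 4.43 / (1.45×10⁻⁵) = 4.95×10^6
Since 4.95×10^6 > 2×10^6, the flow is turbulent.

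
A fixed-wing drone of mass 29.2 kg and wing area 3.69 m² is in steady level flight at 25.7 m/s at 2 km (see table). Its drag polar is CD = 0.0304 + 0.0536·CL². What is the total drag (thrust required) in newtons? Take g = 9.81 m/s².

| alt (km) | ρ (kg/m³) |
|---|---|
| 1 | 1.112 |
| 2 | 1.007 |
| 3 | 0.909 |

At 2 km, from the table: ρ = 1.007 kg/m³.
Level flight ⇒ L = W = m·g = 29.2 × 9.81 = 286.45 N.
q = ½ρv² = ½ × 1.007 × 25.7² = 332.6 Pa.
Required CL = L/(qS) = 286.45/(332.6·3.69) = 0.2334.
CD = 0.0304 + 0.0536 × 0.2334² = 0.03332.
D = q·S·CD = 332.6 × 3.69 × 0.03332 = 40.89 N

D = 40.9 N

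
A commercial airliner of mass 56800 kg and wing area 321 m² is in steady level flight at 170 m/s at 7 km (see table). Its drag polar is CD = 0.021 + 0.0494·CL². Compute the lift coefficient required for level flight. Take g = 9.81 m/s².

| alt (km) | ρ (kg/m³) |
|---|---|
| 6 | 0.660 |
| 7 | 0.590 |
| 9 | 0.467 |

CL = 0.204

At 7 km, from the table: ρ = 0.590 kg/m³.
In steady level flight, lift balances weight: W = mg = 56800 × 9.81 = 5.5721×10^5 N.
Dynamic pressure q = 0.5 × 0.59 × 170² = 8526 Pa.
CL = 2W/(ρv²S) = 2×5.5721×10^5/(0.59×170²×321) = 0.2036.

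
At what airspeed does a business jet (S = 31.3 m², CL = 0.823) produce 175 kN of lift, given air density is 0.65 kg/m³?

v = 145 m/s

L = ½ρv²S·CL ⇒ v = √(2L/(ρ·S·CL))
v = √(2 × 1.75×10^5 / (0.65 × 31.3 × 0.823)) = √20900 = 145 m/s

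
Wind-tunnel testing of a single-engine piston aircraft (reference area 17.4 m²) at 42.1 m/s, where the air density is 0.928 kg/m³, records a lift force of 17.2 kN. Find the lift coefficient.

CL = 1.2

From L = ½ρv²S·CL, rearranging gives CL = 2L/(ρv²S).
CL = 2 × 17200 / (0.928 × 42.1² × 17.4) = 1.2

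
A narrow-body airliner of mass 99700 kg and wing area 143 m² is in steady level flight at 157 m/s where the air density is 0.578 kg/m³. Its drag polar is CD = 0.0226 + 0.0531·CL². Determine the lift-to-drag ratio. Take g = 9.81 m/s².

In steady level flight, lift balances weight: W = mg = 99700 × 9.81 = 9.7806×10^5 N.
Dynamic pressure q = 0.5 × 0.578 × 157² = 7124 Pa.
Required CL = L/(qS) = 9.7806×10^5/(7124·143) = 0.9601.
CD = 0.0226 + 0.0531 × 0.9601² = 0.07155.
L/D = CL/CD = 0.9601 / 0.07155 = 13.4

L/D = 13.4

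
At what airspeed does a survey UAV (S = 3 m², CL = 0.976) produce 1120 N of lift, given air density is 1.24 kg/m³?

L = ½ρv²S·CL ⇒ v = √(2L/(ρ·S·CL))
v = √(2 × 1120 / (1.24 × 3 × 0.976)) = √617 = 24.8 m/s

v = 24.8 m/s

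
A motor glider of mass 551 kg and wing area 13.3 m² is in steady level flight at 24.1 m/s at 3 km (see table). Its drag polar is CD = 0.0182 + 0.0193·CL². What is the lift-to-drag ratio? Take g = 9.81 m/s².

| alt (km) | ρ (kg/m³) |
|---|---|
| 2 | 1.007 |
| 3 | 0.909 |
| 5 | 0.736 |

At 3 km, from the table: ρ = 0.909 kg/m³.
Level flight ⇒ L = W = m·g = 551 × 9.81 = 5405.3 N.
q = ½ρv² = ½ × 0.909 × 24.1² = 264 Pa.
CL = W/(q·S) = 5405.3 / (264 × 13.3) = 1.54.
CD = 0.0182 + 0.0193 × 1.54² = 0.06395.
L/D = CL/CD = 1.54 / 0.06395 = 24.1

L/D = 24.1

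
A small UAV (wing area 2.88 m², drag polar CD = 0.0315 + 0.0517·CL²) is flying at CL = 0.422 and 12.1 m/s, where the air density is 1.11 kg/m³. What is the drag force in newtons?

CD = 0.0315 + 0.0517 × 0.422² = 0.04071
D = ½ρv²S·CD = ½ × 1.11 × 12.1² × 2.88 × 0.04071 = 9.53 N

D = 9.53 N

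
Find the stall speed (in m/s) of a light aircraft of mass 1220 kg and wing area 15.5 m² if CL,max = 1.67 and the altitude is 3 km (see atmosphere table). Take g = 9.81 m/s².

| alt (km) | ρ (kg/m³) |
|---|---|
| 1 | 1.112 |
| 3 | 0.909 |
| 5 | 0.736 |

V_stall = 31.9 m/s

At 3 km, from the table: ρ = 0.909 kg/m³.
Stall occurs when L = W at CL,max. W = mg = 1220 × 9.81 = 11970 N.
From L = ½ρV²S·CL,max = W: V_stall = √(2W/(ρSCL,max)) = √(2·11970/(0.909·15.5·1.67))
V_stall = √1017 = 31.9 m/s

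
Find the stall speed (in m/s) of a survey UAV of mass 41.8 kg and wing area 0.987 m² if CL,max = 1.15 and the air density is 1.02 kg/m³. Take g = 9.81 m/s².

Weight W = mg = 41.8 × 9.81 = 410.1 N.
From L = ½ρV²S·CL,max = W: V_stall = √(2W/(ρSCL,max)) = √(2·410.1/(1.02·0.987·1.15))
V_stall = √708.4 = 26.6 m/s

V_stall = 26.6 m/s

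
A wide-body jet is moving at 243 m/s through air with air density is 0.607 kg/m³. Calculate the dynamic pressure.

q = ½ρv² = ½ × 0.607 × 243² = 17900 Pa

q = 17900 Pa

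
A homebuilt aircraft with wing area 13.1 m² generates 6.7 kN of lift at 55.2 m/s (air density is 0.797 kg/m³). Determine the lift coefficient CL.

From L = ½ρv²S·CL, rearranging gives CL = 2L/(ρv²S).
CL = 2 × 6700 / (0.797 × 55.2² × 13.1) = 0.421

CL = 0.421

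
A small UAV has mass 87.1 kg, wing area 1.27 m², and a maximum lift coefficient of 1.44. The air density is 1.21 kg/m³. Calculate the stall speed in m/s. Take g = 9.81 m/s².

At stall, lift equals weight: L = W = m·g = 87.1 × 9.81 = 854.5 N.
V_stall = √(2W/(ρ·S·CL,max)) = √(2 × 854.5 / (1.21 × 1.27 × 1.44))
V_stall = √772.3 = 27.8 m/s

V_stall = 27.8 m/s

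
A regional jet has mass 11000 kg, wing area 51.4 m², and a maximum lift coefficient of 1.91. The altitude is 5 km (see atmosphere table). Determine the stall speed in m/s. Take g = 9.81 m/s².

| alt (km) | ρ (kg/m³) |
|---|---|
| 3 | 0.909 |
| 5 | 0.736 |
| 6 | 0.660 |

V_stall = 54.7 m/s

At 5 km, from the table: ρ = 0.736 kg/m³.
At stall, lift equals weight: L = W = m·g = 11000 × 9.81 = 1.079×10^5 N.
From L = ½ρV²S·CL,max = W: V_stall = √(2W/(ρSCL,max)) = √(2·1.079×10^5/(0.736·51.4·1.91))
V_stall = √2987 = 54.7 m/s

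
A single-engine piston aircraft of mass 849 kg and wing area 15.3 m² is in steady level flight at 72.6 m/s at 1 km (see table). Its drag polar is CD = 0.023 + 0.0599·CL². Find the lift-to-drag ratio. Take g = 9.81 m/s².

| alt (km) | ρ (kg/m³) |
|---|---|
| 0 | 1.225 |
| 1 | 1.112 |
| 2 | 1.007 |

L/D = 7.41

At 1 km, from the table: ρ = 1.112 kg/m³.
Level flight ⇒ L = W = m·g = 849 × 9.81 = 8328.7 N.
Dynamic pressure q = 0.5 × 1.112 × 72.6² = 2931 Pa.
Required CL = L/(qS) = 8328.7/(2931·15.3) = 0.1858.
CD = 0.023 + 0.0599 × 0.1858² = 0.02507.
L/D = CL/CD = 0.1858 / 0.02507 = 7.41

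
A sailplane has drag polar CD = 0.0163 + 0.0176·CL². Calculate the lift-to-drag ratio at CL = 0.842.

L/D = 29.3

CD = 0.0163 + 0.0176 × 0.842² = 0.02878
L/D = CL/CD = 0.842 / 0.02878 = 29.3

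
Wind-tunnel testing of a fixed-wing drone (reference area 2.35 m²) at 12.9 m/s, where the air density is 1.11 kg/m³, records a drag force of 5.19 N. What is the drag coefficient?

From D = ½ρv²S·CD, rearranging gives CD = 2D/(ρv²S).
CD = 2 × 5.19 / (1.11 × 12.9² × 2.35) = 0.0239

CD = 0.0239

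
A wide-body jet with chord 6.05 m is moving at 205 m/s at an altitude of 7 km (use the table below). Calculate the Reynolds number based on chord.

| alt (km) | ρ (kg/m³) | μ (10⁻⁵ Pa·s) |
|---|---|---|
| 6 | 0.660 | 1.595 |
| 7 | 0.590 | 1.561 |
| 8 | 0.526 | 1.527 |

Re = 4.69×10^7

At 7 km, from the table: ρ = 0.590 kg/m³, μ = 1.561×10⁻⁵ Pa·s.
Re = ρ·v·c/μ = 0.59 × 205 × 6.05 / (1.561×10⁻⁵) = 4.69×10^7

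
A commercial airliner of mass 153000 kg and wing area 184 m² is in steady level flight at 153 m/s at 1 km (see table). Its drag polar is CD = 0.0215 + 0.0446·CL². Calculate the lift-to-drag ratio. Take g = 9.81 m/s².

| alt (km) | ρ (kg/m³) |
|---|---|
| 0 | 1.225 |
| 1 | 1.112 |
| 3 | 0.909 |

L/D = 16.1

At 1 km, from the table: ρ = 1.112 kg/m³.
Weight W = mg = 153000 × 9.81 = 1.5009×10^6 N; in level flight L = W.
Dynamic pressure q = 0.5 × 1.112 × 153² = 13020 Pa.
Required CL = L/(qS) = 1.5009×10^6/(13020·184) = 0.6267.
CD = 0.0215 + 0.0446 × 0.6267² = 0.03902.
L/D = CL/CD = 0.6267 / 0.03902 = 16.1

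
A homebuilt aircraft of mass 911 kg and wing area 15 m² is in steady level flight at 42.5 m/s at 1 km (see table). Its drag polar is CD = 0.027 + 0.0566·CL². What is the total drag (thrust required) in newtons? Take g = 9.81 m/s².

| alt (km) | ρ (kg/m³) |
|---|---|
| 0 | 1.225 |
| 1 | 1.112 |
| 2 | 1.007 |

At 1 km, from the table: ρ = 1.112 kg/m³.
In steady level flight, lift balances weight: W = mg = 911 × 9.81 = 8936.9 N.
q = ½ρv² = ½ × 1.112 × 42.5² = 1004 Pa.
CL = 2W/(ρv²S) = 2×8936.9/(1.112×42.5²×15) = 0.5933.
CD = 0.027 + 0.0566 × 0.5933² = 0.04692.
D = q·S·CD = 1004 × 15 × 0.04692 = 706.8 N

D = 707 N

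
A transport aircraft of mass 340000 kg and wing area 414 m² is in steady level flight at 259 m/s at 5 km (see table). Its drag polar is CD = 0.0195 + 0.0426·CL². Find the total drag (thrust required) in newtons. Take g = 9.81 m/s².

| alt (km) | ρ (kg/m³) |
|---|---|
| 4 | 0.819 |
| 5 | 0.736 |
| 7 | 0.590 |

D = 2.46×10^5 N

At 5 km, from the table: ρ = 0.736 kg/m³.
Level flight ⇒ L = W = m·g = 340000 × 9.81 = 3.3354×10^6 N.
q = ½ρv² = ½ × 0.736 × 259² = 24690 Pa.
CL = 2W/(ρv²S) = 2×3.3354×10^6/(0.736×259²×414) = 0.3264.
CD = 0.0195 + 0.0426 × 0.3264² = 0.02404.
D = q·S·CD = 24690 × 414 × 0.02404 = 2.457×10^5 N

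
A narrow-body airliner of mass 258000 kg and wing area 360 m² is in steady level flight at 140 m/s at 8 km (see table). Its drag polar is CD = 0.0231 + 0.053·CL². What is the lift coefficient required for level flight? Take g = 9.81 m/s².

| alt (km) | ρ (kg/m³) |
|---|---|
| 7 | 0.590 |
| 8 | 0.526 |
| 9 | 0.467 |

CL = 1.36

At 8 km, from the table: ρ = 0.526 kg/m³.
In steady level flight, lift balances weight: W = mg = 258000 × 9.81 = 2.531×10^6 N.
q = ½ρv² = ½ × 0.526 × 140² = 5155 Pa.
CL = 2W/(ρv²S) = 2×2.531×10^6/(0.526×140²×360) = 1.364.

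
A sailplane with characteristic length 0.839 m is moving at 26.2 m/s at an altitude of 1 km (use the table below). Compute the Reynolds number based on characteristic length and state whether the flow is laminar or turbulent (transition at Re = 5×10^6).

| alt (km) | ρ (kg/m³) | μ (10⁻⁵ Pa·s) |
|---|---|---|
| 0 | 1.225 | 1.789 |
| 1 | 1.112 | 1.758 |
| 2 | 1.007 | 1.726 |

Re = 1.39×10^6 (laminar)

At 1 km, from the table: ρ = 1.112 kg/m³, μ = 1.758×10⁻⁵ Pa·s.
Re = ρ·v·c/μ = 1.112 × 26.2 × 0.839 / (1.758×10⁻⁵) = 1.39×10^6
Since 1.39×10^6 < 5×10^6, the flow is laminar.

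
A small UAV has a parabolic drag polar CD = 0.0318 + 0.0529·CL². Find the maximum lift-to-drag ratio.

(L/D)max = 12.2

For CD = CD0 + K·CL², (L/D)max occurs at CL* = √(CD0/K) and equals 1/(2√(K·CD0)).
(L/D)max = 1/(2√(0.0529 × 0.0318)) = 1/(2 × 0.04101) = 12.2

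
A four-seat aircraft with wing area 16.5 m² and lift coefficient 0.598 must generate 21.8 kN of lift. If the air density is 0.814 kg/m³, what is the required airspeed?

v = 73.7 m/s

L = ½ρv²S·CL ⇒ v = √(2L/(ρ·S·CL))
v = √(2 × 21800 / (0.814 × 16.5 × 0.598)) = √5428 = 73.7 m/s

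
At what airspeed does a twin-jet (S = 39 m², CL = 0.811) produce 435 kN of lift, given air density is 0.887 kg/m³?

L = ½ρv²S·CL ⇒ v = √(2L/(ρ·S·CL))
v = √(2 × 4.35×10^5 / (0.887 × 39 × 0.811)) = √31010 = 176 m/s

v = 176 m/s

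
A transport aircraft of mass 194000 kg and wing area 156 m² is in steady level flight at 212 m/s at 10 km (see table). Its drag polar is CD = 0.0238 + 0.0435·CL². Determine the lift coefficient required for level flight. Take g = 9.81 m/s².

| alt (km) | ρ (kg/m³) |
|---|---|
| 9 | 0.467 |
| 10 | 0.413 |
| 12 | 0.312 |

At 10 km, from the table: ρ = 0.413 kg/m³.
Weight W = mg = 194000 × 9.81 = 1.9031×10^6 N; in level flight L = W.
q = ½ρv² = ½ × 0.413 × 212² = 9281 Pa.
CL = 2W/(ρv²S) = 2×1.9031×10^6/(0.413×212²×156) = 1.314.

CL = 1.31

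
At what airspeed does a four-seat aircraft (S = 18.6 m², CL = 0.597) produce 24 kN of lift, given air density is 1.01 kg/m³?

L = ½ρv²S·CL ⇒ v = √(2L/(ρ·S·CL))
v = √(2 × 24000 / (1.01 × 18.6 × 0.597)) = √4280 = 65.4 m/s

v = 65.4 m/s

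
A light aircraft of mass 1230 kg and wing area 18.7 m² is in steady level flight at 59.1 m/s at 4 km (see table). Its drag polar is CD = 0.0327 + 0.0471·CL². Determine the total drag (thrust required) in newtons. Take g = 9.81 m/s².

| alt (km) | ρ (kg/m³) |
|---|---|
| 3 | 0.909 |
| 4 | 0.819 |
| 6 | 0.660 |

D = 1130 N

At 4 km, from the table: ρ = 0.819 kg/m³.
Level flight ⇒ L = W = m·g = 1230 × 9.81 = 12066 N.
q = ½ρv² = ½ × 0.819 × 59.1² = 1430 Pa.
CL = W/(q·S) = 12066 / (1430 × 18.7) = 0.4511.
CD = 0.0327 + 0.0471 × 0.4511² = 0.04229.
D = q·S·CD = 1430 × 18.7 × 0.04229 = 1131 N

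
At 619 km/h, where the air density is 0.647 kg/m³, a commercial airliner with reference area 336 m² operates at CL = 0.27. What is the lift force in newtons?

Convert speed: v = 619 km/h ÷ 3.6 = 171.9 m/s.
L = ½ρv²S·CL = ½ × 0.647 × 171.9² × 336 × 0.27 = 8.68×10^5 N ≈ 868 kN

L = 8.68×10^5 N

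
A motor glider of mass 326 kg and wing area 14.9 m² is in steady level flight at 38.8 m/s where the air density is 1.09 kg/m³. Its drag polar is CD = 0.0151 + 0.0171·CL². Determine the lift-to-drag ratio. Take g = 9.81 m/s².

Weight W = mg = 326 × 9.81 = 3198.1 N; in level flight L = W.
q = ½ρv² = ½ × 1.09 × 38.8² = 820.5 Pa.
Required CL = L/(qS) = 3198.1/(820.5·14.9) = 0.2616.
CD = 0.0151 + 0.0171 × 0.2616² = 0.01627.
L/D = CL/CD = 0.2616 / 0.01627 = 16.1

L/D = 16.1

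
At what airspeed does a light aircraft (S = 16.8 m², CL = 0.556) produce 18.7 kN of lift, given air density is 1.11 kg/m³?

v = 60.1 m/s

L = ½ρv²S·CL ⇒ v = √(2L/(ρ·S·CL))
v = √(2 × 18700 / (1.11 × 16.8 × 0.556)) = √3607 = 60.1 m/s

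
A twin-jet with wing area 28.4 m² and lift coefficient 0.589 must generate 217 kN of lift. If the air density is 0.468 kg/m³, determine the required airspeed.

L = ½ρv²S·CL ⇒ v = √(2L/(ρ·S·CL))
v = √(2 × 2.17×10^5 / (0.468 × 28.4 × 0.589)) = √55440 = 235 m/s

v = 235 m/s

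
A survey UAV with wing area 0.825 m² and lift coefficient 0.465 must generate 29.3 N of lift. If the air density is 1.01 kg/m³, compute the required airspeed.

L = ½ρv²S·CL ⇒ v = √(2L/(ρ·S·CL))
v = √(2 × 29.3 / (1.01 × 0.825 × 0.465)) = √151.2 = 12.3 m/s

v = 12.3 m/s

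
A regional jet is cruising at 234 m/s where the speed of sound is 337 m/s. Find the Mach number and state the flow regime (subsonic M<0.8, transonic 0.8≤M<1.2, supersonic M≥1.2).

M = v/a = 234 / 337 = 0.694
M = 0.694 → subsonic.

M = 0.694 (subsonic)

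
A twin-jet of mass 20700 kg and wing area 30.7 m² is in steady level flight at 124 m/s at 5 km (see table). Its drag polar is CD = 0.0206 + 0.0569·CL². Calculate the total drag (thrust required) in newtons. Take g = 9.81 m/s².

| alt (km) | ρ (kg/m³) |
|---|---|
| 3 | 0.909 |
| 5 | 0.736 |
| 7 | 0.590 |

At 5 km, from the table: ρ = 0.736 kg/m³.
Weight W = mg = 20700 × 9.81 = 2.0307×10^5 N; in level flight L = W.
Dynamic pressure q = 0.5 × 0.736 × 124² = 5658 Pa.
CL = W/(q·S) = 2.0307×10^5 / (5658 × 30.7) = 1.169.
CD = 0.0206 + 0.0569 × 1.169² = 0.09836.
D = q·S·CD = 5658 × 30.7 × 0.09836 = 17090 N

D = 17100 N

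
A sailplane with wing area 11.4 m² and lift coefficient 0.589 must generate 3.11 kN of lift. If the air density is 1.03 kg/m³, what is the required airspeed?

L = ½ρv²S·CL ⇒ v = √(2L/(ρ·S·CL))
v = √(2 × 3110 / (1.03 × 11.4 × 0.589)) = √899.4 = 30 m/s

v = 30 m/s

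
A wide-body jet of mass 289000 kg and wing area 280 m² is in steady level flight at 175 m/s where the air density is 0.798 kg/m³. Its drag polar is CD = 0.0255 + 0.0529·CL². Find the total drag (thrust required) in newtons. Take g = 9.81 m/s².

D = 2.12×10^5 N

Level flight ⇒ L = W = m·g = 289000 × 9.81 = 2.8351×10^6 N.
Dynamic pressure q = 0.5 × 0.798 × 175² = 12220 Pa.
CL = 2W/(ρv²S) = 2×2.8351×10^6/(0.798×175²×280) = 0.8286.
CD = 0.0255 + 0.0529 × 0.8286² = 0.06182.
D = q·S·CD = 12220 × 280 × 0.06182 = 2.115×10^5 N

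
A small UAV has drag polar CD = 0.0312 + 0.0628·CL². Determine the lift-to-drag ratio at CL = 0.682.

L/D = 11.3

CD = 0.0312 + 0.0628 × 0.682² = 0.06041
L/D = CL/CD = 0.682 / 0.06041 = 11.3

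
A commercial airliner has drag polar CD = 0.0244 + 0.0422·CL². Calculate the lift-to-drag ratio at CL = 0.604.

L/D = 15.2

CD = 0.0244 + 0.0422 × 0.604² = 0.0398
L/D = CL/CD = 0.604 / 0.0398 = 15.2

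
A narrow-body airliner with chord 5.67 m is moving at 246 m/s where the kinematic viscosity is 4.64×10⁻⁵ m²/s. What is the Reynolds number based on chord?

Re = v·c/ν = 246 × 5.67 / (4.64×10⁻⁵) = 3.01×10^7

Re = 3.01×10^7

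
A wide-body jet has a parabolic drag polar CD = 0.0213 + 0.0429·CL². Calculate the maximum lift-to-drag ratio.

For CD = CD0 + K·CL², (L/D)max occurs at CL* = √(CD0/K) and equals 1/(2√(K·CD0)).
(L/D)max = 1/(2√(0.0429 × 0.0213)) = 1/(2 × 0.03023) = 16.5

(L/D)max = 16.5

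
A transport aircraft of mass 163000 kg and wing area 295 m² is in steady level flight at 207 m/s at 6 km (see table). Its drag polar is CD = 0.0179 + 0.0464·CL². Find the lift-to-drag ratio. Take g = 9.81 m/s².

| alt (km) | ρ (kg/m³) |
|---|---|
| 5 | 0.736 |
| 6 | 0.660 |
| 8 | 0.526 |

At 6 km, from the table: ρ = 0.660 kg/m³.
Level flight ⇒ L = W = m·g = 163000 × 9.81 = 1.599×10^6 N.
q = ½ρv² = ½ × 0.66 × 207² = 14140 Pa.
CL = W/(q·S) = 1.599×10^6 / (14140 × 295) = 0.3833.
CD = 0.0179 + 0.0464 × 0.3833² = 0.02472.
L/D = CL/CD = 0.3833 / 0.02472 = 15.5

L/D = 15.5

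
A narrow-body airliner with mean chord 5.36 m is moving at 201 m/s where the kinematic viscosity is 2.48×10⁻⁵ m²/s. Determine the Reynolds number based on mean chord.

Re = 4.34×10^7

Re = v·c/ν = 201 × 5.36 / (2.48×10⁻⁵) = 4.34×10^7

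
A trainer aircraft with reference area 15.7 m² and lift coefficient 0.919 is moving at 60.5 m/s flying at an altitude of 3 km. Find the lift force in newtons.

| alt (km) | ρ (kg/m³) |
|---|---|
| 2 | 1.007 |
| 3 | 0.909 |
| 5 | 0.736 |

At 3 km, from the table: ρ = 0.909 kg/m³.
L = ½ρv²S·CL = ½ × 0.909 × 60.5² × 15.7 × 0.919 = 24000 N ≈ 24 kN

L = 24000 N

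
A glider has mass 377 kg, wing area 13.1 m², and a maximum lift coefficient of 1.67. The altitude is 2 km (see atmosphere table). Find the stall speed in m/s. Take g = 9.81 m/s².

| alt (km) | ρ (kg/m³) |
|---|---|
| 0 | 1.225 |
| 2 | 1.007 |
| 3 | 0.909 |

V_stall = 18.3 m/s

At 2 km, from the table: ρ = 1.007 kg/m³.
Weight W = mg = 377 × 9.81 = 3698 N.
From L = ½ρV²S·CL,max = W: V_stall = √(2W/(ρSCL,max)) = √(2·3698/(1.007·13.1·1.67))
V_stall = √335.8 = 18.3 m/s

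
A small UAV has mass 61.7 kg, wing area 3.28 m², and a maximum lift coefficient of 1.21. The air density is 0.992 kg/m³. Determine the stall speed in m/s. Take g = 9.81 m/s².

V_stall = 17.5 m/s

At stall, lift equals weight: L = W = m·g = 61.7 × 9.81 = 605.3 N.
V_stall = √(2W/(ρ·S·CL,max)) = √(2 × 605.3 / (0.992 × 3.28 × 1.21))
V_stall = √307.5 = 17.5 m/s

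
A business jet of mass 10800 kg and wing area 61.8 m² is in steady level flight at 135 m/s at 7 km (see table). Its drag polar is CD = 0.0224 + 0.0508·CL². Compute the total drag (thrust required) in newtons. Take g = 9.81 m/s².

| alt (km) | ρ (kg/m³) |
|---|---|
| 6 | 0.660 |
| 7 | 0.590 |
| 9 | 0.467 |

D = 9160 N

At 7 km, from the table: ρ = 0.590 kg/m³.
In steady level flight, lift balances weight: W = mg = 10800 × 9.81 = 1.0595×10^5 N.
Dynamic pressure q = 0.5 × 0.59 × 135² = 5376 Pa.
Required CL = L/(qS) = 1.0595×10^5/(5376·61.8) = 0.3189.
CD = 0.0224 + 0.0508 × 0.3189² = 0.02757.
D = q·S·CD = 5376 × 61.8 × 0.02757 = 9159 N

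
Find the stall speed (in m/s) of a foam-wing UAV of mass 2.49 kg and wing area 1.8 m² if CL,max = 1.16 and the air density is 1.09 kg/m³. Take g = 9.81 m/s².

At stall, lift equals weight: L = W = m·g = 2.49 × 9.81 = 24.43 N.
V_stall = √(2W/(ρ·S·CL,max)) = √(2 × 24.43 / (1.09 × 1.8 × 1.16))
V_stall = √21.47 = 4.63 m/s

V_stall = 4.63 m/s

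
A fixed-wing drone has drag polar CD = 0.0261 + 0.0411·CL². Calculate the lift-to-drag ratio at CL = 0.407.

L/D = 12.4

CD = 0.0261 + 0.0411 × 0.407² = 0.03291
L/D = CL/CD = 0.407 / 0.03291 = 12.4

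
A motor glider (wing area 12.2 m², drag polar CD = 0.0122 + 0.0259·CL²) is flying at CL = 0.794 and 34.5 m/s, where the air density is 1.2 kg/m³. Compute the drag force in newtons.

D = 249 N

CD = 0.0122 + 0.0259 × 0.794² = 0.02853
D = ½ρv²S·CD = ½ × 1.2 × 34.5² × 12.2 × 0.02853 = 249 N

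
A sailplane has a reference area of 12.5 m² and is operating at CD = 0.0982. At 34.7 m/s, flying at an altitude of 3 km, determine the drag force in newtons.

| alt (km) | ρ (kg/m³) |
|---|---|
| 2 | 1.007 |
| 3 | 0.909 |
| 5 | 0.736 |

D = 672 N

At 3 km, from the table: ρ = 0.909 kg/m³.
D = ½ρv²S·CD = ½ × 0.909 × 34.7² × 12.5 × 0.0982 = 672 N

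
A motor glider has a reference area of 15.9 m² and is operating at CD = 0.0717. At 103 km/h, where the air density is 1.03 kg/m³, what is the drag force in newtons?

Convert speed: v = 103 km/h ÷ 3.6 = 28.61 m/s.
Dynamic pressure q = ½ρv² = ½ × 1.03 × 28.61² = 421.6 Pa.
D = q·S·CD = 421.6 × 15.9 × 0.0717 = 481 N

D = 481 N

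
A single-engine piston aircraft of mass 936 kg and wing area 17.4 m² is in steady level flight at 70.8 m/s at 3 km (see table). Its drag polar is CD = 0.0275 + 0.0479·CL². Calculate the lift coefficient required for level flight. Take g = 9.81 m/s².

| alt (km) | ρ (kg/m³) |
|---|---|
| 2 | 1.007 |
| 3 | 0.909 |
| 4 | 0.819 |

At 3 km, from the table: ρ = 0.909 kg/m³.
In steady level flight, lift balances weight: W = mg = 936 × 9.81 = 9182.2 N.
q = ½ρv² = ½ × 0.909 × 70.8² = 2278 Pa.
CL = W/(q·S) = 9182.2 / (2278 × 17.4) = 0.2316.

CL = 0.232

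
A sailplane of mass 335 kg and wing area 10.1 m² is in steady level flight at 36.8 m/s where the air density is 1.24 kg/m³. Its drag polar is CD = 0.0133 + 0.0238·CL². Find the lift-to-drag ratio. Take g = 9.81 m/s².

Level flight ⇒ L = W = m·g = 335 × 9.81 = 3286.4 N.
q = ½ρv² = ½ × 1.24 × 36.8² = 839.6 Pa.
CL = W/(q·S) = 3286.4 / (839.6 × 10.1) = 0.3875.
CD = 0.0133 + 0.0238 × 0.3875² = 0.01687.
L/D = CL/CD = 0.3875 / 0.01687 = 23

L/D = 23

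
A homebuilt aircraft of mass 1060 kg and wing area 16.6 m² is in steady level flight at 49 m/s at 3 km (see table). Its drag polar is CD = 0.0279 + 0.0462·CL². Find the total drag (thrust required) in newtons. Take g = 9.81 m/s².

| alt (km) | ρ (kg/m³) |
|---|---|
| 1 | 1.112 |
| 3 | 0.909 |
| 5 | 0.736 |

D = 781 N

At 3 km, from the table: ρ = 0.909 kg/m³.
Level flight ⇒ L = W = m·g = 1060 × 9.81 = 10399 N.
q = ½ρv² = ½ × 0.909 × 49² = 1091 Pa.
CL = W/(q·S) = 10399 / (1091 × 16.6) = 0.574.
CD = 0.0279 + 0.0462 × 0.574² = 0.04312.
D = q·S·CD = 1091 × 16.6 × 0.04312 = 781.2 N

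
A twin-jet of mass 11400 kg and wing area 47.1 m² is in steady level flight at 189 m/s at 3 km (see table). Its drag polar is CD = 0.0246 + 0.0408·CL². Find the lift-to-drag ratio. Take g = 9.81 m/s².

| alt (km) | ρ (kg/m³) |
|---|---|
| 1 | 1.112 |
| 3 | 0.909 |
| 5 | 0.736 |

L/D = 5.74

At 3 km, from the table: ρ = 0.909 kg/m³.
Level flight ⇒ L = W = m·g = 11400 × 9.81 = 1.1183×10^5 N.
Dynamic pressure q = 0.5 × 0.909 × 189² = 16240 Pa.
Required CL = L/(qS) = 1.1183×10^5/(16240·47.1) = 0.1462.
CD = 0.0246 + 0.0408 × 0.1462² = 0.02547.
L/D = CL/CD = 0.1462 / 0.02547 = 5.74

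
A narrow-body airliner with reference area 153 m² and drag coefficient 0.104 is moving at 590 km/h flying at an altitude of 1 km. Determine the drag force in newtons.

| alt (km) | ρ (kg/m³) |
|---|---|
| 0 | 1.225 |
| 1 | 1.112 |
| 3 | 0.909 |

At 1 km, from the table: ρ = 1.112 kg/m³.
Convert speed: v = 590 km/h ÷ 3.6 = 163.9 m/s.
Dynamic pressure q = ½ρv² = ½ × 1.112 × 163.9² = 14930 Pa.
D = q·S·CD = 14930 × 153 × 0.104 = 2.38×10^5 N ≈ 238 kN

D = 2.38×10^5 N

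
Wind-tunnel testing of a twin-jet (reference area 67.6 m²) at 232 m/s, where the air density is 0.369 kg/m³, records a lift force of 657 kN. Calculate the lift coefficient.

From L = ½ρv²S·CL, rearranging gives CL = 2L/(ρv²S).
CL = 2 × 6.57×10^5 / (0.369 × 232² × 67.6) = 0.979

CL = 0.979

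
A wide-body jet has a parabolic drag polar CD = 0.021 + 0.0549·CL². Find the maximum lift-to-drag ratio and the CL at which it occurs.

(L/D)max = 14.7, at CL = 0.618

For CD = CD0 + K·CL², (L/D)max occurs at CL* = √(CD0/K) and equals 1/(2√(K·CD0)).
(L/D)max = 1/(2√(0.0549 × 0.021)) = 1/(2 × 0.03395) = 14.7
CL* = √(0.021/0.0549) = 0.618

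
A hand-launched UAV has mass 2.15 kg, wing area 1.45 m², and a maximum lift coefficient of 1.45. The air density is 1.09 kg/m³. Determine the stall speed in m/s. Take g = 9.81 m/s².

V_stall = 4.29 m/s

Weight W = mg = 2.15 × 9.81 = 21.09 N.
From L = ½ρV²S·CL,max = W: V_stall = √(2W/(ρSCL,max)) = √(2·21.09/(1.09·1.45·1.45))
V_stall = √18.41 = 4.29 m/s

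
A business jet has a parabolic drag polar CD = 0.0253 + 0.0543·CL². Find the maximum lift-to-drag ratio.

For CD = CD0 + K·CL², (L/D)max occurs at CL* = √(CD0/K) and equals 1/(2√(K·CD0)).
(L/D)max = 1/(2√(0.0543 × 0.0253)) = 1/(2 × 0.03706) = 13.5

(L/D)max = 13.5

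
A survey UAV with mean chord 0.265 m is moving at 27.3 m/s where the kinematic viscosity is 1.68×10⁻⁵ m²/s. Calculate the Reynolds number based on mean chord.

Re = v·c/ν = 27.3 × 0.265 / (1.68×10⁻⁵) = 4.31×10^5

Re = 4.31×10^5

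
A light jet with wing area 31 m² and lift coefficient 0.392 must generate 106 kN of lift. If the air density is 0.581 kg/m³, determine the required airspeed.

L = ½ρv²S·CL ⇒ v = √(2L/(ρ·S·CL))
v = √(2 × 1.06×10^5 / (0.581 × 31 × 0.392)) = √30030 = 173 m/s

v = 173 m/s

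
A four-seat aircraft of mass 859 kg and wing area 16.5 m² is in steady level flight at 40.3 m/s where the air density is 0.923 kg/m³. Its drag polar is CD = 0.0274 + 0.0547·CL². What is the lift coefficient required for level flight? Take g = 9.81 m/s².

Weight W = mg = 859 × 9.81 = 8426.8 N; in level flight L = W.
q = ½ρv² = ½ × 0.923 × 40.3² = 749.5 Pa.
CL = W/(q·S) = 8426.8 / (749.5 × 16.5) = 0.6814.

CL = 0.681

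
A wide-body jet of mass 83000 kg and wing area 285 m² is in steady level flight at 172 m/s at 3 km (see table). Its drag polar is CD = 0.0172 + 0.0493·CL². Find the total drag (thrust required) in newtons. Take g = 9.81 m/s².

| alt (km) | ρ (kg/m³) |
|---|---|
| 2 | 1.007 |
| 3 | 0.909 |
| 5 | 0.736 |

At 3 km, from the table: ρ = 0.909 kg/m³.
Level flight ⇒ L = W = m·g = 83000 × 9.81 = 8.1423×10^5 N.
Dynamic pressure q = 0.5 × 0.909 × 172² = 13450 Pa.
CL = W/(q·S) = 8.1423×10^5 / (13450 × 285) = 0.2125.
CD = 0.0172 + 0.0493 × 0.2125² = 0.01943.
D = q·S·CD = 13450 × 285 × 0.01943 = 74440 N

D = 74400 N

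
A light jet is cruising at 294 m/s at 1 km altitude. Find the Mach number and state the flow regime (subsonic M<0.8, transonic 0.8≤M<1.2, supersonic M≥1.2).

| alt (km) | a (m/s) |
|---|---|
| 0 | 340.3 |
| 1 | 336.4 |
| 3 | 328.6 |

At 1 km, from the table: a = 336.4 m/s.
M = v/a = 294 / 336.4 = 0.874
M = 0.874 → transonic.

M = 0.874 (transonic)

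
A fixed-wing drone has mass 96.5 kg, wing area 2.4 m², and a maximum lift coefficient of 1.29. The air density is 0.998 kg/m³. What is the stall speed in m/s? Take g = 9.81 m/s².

V_stall = 24.8 m/s

Stall occurs when L = W at CL,max. W = mg = 96.5 × 9.81 = 946.7 N.
From L = ½ρV²S·CL,max = W: V_stall = √(2W/(ρSCL,max)) = √(2·946.7/(0.998·2.4·1.29))
V_stall = √612.8 = 24.8 m/s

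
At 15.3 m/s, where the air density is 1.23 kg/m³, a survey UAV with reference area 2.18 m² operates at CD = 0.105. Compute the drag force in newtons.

D = 33 N

Dynamic pressure q = ½ρv² = ½ × 1.23 × 15.3² = 144 Pa.
D = q·S·CD = 144 × 2.18 × 0.105 = 33 N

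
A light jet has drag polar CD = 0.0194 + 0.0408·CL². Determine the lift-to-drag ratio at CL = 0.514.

CD = 0.0194 + 0.0408 × 0.514² = 0.03018
L/D = CL/CD = 0.514 / 0.03018 = 17

L/D = 17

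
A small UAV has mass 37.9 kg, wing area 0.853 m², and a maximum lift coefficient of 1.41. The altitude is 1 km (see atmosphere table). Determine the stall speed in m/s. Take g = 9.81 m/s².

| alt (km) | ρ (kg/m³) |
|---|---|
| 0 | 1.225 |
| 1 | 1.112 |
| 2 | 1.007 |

At 1 km, from the table: ρ = 1.112 kg/m³.
At stall, lift equals weight: L = W = m·g = 37.9 × 9.81 = 371.8 N.
From L = ½ρV²S·CL,max = W: V_stall = √(2W/(ρSCL,max)) = √(2·371.8/(1.112·0.853·1.41))
V_stall = √556 = 23.6 m/s

V_stall = 23.6 m/s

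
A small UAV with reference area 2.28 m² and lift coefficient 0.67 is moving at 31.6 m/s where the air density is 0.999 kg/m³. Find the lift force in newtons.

L = 762 N

Dynamic pressure q = ½ρv² = ½ × 0.999 × 31.6² = 498.8 Pa.
L = q·S·CL = 498.8 × 2.28 × 0.67 = 762 N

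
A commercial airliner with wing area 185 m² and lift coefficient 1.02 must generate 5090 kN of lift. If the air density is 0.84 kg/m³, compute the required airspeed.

L = ½ρv²S·CL ⇒ v = √(2L/(ρ·S·CL))
v = √(2 × 5.09×10^6 / (0.84 × 185 × 1.02)) = √64220 = 253 m/s

v = 253 m/s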